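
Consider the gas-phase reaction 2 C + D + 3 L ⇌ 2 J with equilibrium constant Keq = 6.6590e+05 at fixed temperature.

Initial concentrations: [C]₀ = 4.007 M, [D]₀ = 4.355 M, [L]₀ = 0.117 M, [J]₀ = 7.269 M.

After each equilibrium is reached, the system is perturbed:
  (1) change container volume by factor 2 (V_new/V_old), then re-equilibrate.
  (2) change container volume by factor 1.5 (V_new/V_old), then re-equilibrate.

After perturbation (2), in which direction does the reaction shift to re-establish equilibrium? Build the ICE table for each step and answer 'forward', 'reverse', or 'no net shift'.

Q₀ = 471.8 vs Keq = 6.6590e+05 ⇒ Q<K, forward
Step 1:
                   C          D          L          J
  Initial      4.007      4.355      0.117      7.269
  Change     -0.0709   -0.03545    -0.1063     0.0709
  Equil        3.936       4.32    0.01065       7.34
  solve Keq expr → x = 0.03545; check Q = 6.6590e+05
Then change container volume by factor 2 (V_new/V_old).
Step 2:
                   C          D          L          J
  Initial      1.968       2.16   0.005326       3.67
  Change    0.005368   0.002684   0.008052  -0.005368
  Equil        1.973      2.162    0.01338      3.665
  solve Keq expr → x = -0.002684; check Q = 6.6590e+05
Then change container volume by factor 1.5 (V_new/V_old).
Step 3:
                   C          D          L          J
  Initial      1.316      1.442   0.008919      2.443
  Change    0.004225   0.002113   0.006338  -0.004225
  Equil         1.32      1.444    0.01526      2.439
  solve Keq expr → x = -0.002113; check Q = 6.6590e+05

Direction: reverse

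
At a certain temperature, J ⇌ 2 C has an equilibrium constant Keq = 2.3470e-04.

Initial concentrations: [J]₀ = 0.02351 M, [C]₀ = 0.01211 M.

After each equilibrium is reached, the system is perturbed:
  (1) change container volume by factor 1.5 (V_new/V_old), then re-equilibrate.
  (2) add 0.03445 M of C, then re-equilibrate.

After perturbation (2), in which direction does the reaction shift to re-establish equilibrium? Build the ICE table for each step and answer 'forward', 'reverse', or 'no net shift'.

Direction: reverse

Q₀ = 0.006238 vs Keq = 2.3470e-04 ⇒ Q>K, reverse
Step 1:
                  J         C
  I         0.02351   0.01211
  C        0.004767 -0.009534
  E         0.02828  0.002576
  solve Keq expr → x = -0.004767; check Q = 2.3470e-04
Then change container volume by factor 1.5 (V_new/V_old).
Step 2:
                  J         C
  I         0.01885  0.001717
  C       -1.8774e-04 3.7549e-04
  E         0.01866  0.002093
  solve Keq expr → x = 1.8774e-04; check Q = 2.3470e-04
Then add 0.03445 M of C.
Step 3:
                  J         C
  I         0.01866   0.03654
  C         0.01683  -0.03366
  E         0.03549  0.002886
  solve Keq expr → x = -0.01683; check Q = 2.3470e-04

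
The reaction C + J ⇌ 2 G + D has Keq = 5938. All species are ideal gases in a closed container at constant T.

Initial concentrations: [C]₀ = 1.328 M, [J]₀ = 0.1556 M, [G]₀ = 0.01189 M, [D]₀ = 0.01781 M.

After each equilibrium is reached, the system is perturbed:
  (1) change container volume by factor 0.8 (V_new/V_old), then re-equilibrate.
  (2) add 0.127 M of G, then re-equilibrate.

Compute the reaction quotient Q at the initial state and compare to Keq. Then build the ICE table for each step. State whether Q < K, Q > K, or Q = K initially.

Q₀ = 1.2185e-05; Q < K (proceeds forward)

Q₀ = 1.2185e-05 vs Keq = 5938 ⇒ Q<K, forward
Step 1:
                    C           J           G           D
  Initial       1.328      0.1556     0.01189     0.01781
  Change      -0.1556     -0.1556      0.3112      0.1556
  Equil         1.172  2.6001e-06      0.3231      0.1734
  solve Keq expr → x = 0.1556; check Q = 5938
Then change container volume by factor 0.8 (V_new/V_old).
Step 2:
                    C           J           G           D
  Initial       1.466  3.2501e-06      0.4039      0.2168
  Change   8.1247e-07  8.1247e-07 -1.6249e-06 -8.1247e-07
  Equil         1.466  4.0625e-06      0.4039      0.2168
  solve Keq expr → x = -8.1247e-07; check Q = 5938
Then add 0.127 M of G.
Step 3:
                    C           J           G           D
  Initial       1.466  4.0625e-06      0.5309      0.2168
  Change   2.9566e-06  2.9566e-06 -5.9132e-06 -2.9566e-06
  Equil         1.466  7.0191e-06      0.5308      0.2168
  solve Keq expr → x = -2.9566e-06; check Q = 5938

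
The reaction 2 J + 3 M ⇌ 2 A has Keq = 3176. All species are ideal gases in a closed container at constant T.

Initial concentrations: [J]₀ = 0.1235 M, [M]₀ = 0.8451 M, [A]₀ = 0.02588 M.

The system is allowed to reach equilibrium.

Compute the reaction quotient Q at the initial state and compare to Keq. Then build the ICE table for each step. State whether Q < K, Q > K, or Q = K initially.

Q₀ = 0.07276; Q < K (proceeds forward)

Q₀ = 0.07276 vs Keq = 3176 ⇒ Q<K, forward
Step 1:
                  J         M         A
  I          0.1235    0.8451   0.02588
  C         -0.1188   -0.1782    0.1188
  E        0.004713    0.6669    0.1447
  solve Keq expr → x = 0.05939; check Q = 3176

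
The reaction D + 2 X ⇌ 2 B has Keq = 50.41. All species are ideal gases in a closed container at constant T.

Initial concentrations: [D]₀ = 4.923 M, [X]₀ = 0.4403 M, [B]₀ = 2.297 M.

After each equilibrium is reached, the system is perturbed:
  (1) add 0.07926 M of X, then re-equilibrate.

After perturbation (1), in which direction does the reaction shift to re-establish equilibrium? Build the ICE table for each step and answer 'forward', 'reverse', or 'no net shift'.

Q₀ = 5.528 vs Keq = 50.41 ⇒ Q<K, forward
Step 1:
                    D           X           B
  Initial       4.923      0.4403       2.297
  Change      -0.1374     -0.2747      0.2747
  Equil         4.786      0.1656       2.572
  solve Keq expr → x = 0.1374; check Q = 50.41
Then add 0.07926 M of X.
Step 2:
                    D           X           B
  Initial       4.786      0.2448       2.572
  Change     -0.03692    -0.07384     0.07384
  Equil         4.749       0.171       2.646
  solve Keq expr → x = 0.03692; check Q = 50.41

Direction: forward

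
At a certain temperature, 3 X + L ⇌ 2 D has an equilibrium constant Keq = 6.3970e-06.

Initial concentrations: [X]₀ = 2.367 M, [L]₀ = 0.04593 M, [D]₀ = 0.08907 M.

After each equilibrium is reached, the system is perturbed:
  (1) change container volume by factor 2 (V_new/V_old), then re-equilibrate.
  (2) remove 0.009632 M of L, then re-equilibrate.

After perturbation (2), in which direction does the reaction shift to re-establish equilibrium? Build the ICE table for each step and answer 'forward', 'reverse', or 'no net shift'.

Q₀ = 0.01302 vs Keq = 6.3970e-06 ⇒ Q>K, reverse
Step 1:
                  X         L         D
  Initial     2.367   0.04593   0.08907
  Change     0.1291   0.04305  -0.08609
  Equil       2.496   0.08898  0.002975
  solve Keq expr → x = -0.04305; check Q = 6.3970e-06
Then change container volume by factor 2 (V_new/V_old).
Step 2:
                  X         L         D
  Initial     1.248   0.04449  0.001488
  Change    0.00111 3.6987e-04 -7.3974e-04
  Equil       1.249   0.04486 7.4791e-04
  solve Keq expr → x = -3.6987e-04; check Q = 6.3970e-06
Then remove 0.009632 M of L.
Step 3:
                  X         L         D
  Initial     1.249   0.03523 7.4791e-04
  Change  1.2696e-04 4.2321e-05 -8.4642e-05
  Equil       1.249   0.03527 6.6327e-04
  solve Keq expr → x = -4.2321e-05; check Q = 6.3970e-06

Direction: reverse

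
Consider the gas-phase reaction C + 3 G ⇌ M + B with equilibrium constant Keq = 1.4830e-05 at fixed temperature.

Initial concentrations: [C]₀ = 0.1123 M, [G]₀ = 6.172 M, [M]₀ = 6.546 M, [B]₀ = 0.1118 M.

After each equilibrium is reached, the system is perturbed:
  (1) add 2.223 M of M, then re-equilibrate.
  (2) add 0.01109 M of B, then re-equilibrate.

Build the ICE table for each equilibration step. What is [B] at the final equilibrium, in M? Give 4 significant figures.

[B]_eq = 1.1280e-04 M

Q₀ = 0.02772 vs Keq = 1.4830e-05 ⇒ Q>K, reverse
Step 1:
                    C           G           M           B
  I            0.1123       6.172       6.546      0.1118
  C            0.1117       0.335     -0.1117     -0.1117
  E             0.224       6.507       6.434  1.4221e-04
  solve Keq expr → x = -0.1117; check Q = 1.4830e-05
Then add 2.223 M of M.
Step 2:
                    C           G           M           B
  I             0.224       6.507       8.657  1.4221e-04
  C        3.6494e-05  1.0948e-04 -3.6494e-05 -3.6494e-05
  E             0.224       6.507       8.657  1.0572e-04
  solve Keq expr → x = -3.6494e-05; check Q = 1.4830e-05
Then add 0.01109 M of B.
Step 3:
                    C           G           M           B
  I             0.224       6.507       8.657      0.0112
  C           0.01108     0.03325    -0.01108    -0.01108
  E            0.2351        6.54       8.646  1.1280e-04
  solve Keq expr → x = -0.01108; check Q = 1.4830e-05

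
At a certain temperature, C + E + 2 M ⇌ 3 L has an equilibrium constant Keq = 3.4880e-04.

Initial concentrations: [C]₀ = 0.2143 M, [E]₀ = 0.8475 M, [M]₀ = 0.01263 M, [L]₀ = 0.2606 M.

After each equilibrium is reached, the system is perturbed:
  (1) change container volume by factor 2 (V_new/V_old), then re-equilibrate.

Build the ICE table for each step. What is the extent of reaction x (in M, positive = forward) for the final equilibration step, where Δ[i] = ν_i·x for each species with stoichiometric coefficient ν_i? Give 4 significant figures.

Q₀ = 610.9 vs Keq = 3.4880e-04 ⇒ Q>K, reverse
Step 1:
                    C           E           M           L
  init         0.2143      0.8475     0.01263      0.2606
  Δ           0.08206     0.08206      0.1641     -0.2462
  eq           0.2964      0.9296      0.1767     0.01443
  solve Keq expr → x = -0.08206; check Q = 3.4880e-04
Then change container volume by factor 2 (V_new/V_old).
Step 2:
                    C           E           M           L
  init         0.1482      0.4648     0.08837    0.007213
  Δ        4.7948e-04  4.7948e-04  9.5895e-04   -0.001438
  eq           0.1487      0.4653     0.08933    0.005774
  solve Keq expr → x = -4.7948e-04; check Q = 3.4880e-04

x = -4.7948e-04 M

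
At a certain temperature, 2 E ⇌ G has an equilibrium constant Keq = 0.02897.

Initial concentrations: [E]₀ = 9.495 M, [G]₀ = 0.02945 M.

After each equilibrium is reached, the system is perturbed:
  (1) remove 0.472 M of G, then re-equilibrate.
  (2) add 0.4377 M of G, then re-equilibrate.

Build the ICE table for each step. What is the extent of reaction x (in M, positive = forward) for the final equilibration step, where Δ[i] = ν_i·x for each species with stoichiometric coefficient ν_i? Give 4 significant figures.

x = -0.2488 M

Q₀ = 3.2666e-04 vs Keq = 0.02897 ⇒ Q<K, forward
Step 1:
                    E           G
  Initial       9.495     0.02945
  Change       -2.653       1.327
  Equil         6.842       1.356
  solve Keq expr → x = 1.327; check Q = 0.02897
Then remove 0.472 M of G.
Step 2:
                    E           G
  Initial       6.842      0.8841
  Change      -0.5358      0.2679
  Equil         6.306       1.152
  solve Keq expr → x = 0.2679; check Q = 0.02897
Then add 0.4377 M of G.
Step 3:
                    E           G
  Initial       6.306        1.59
  Change       0.4975     -0.2488
  Equil         6.803       1.341
  solve Keq expr → x = -0.2488; check Q = 0.02897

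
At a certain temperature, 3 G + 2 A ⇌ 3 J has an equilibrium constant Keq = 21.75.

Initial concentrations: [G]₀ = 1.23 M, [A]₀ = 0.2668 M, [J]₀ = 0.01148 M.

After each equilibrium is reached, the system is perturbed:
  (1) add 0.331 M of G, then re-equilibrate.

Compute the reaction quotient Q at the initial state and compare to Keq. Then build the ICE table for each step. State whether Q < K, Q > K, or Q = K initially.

Q₀ = 1.1422e-05; Q < K (proceeds forward)

Q₀ = 1.1422e-05 vs Keq = 21.75 ⇒ Q<K, forward
Step 1:
                  G         A         J
  I            1.23    0.2668   0.01148
  C         -0.3266   -0.2177    0.3266
  E          0.9034   0.04908    0.3381
  solve Keq expr → x = 0.1089; check Q = 21.75
Then add 0.331 M of G.
Step 2:
                  G         A         J
  I           1.234   0.04908    0.3381
  C        -0.02166  -0.01444   0.02166
  E           1.213   0.03464    0.3597
  solve Keq expr → x = 0.007222; check Q = 21.75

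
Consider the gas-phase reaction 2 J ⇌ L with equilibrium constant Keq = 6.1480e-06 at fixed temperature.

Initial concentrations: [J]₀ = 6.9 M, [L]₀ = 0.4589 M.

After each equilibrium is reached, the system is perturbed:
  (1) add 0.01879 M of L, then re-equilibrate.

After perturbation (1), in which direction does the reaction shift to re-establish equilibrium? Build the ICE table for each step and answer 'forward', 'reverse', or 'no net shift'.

Direction: reverse

Q₀ = 0.009639 vs Keq = 6.1480e-06 ⇒ Q>K, reverse
Step 1:
                  J         L
  Initial       6.9    0.4589
  Change      0.917   -0.4585
  Equil       7.817 3.7568e-04
  solve Keq expr → x = -0.4585; check Q = 6.1480e-06
Then add 0.01879 M of L.
Step 2:
                  J         L
  Initial     7.817   0.01917
  Change    0.03757  -0.01879
  Equil       7.855 3.7930e-04
  solve Keq expr → x = -0.01879; check Q = 6.1480e-06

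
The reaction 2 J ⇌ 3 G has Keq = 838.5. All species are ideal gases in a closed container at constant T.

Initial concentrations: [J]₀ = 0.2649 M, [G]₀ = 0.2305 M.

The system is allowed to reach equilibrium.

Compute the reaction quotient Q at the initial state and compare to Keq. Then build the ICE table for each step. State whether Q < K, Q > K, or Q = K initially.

Q₀ = 0.1745 vs Keq = 838.5 ⇒ Q<K, forward
Step 1:
                   J          G
  Initial     0.2649     0.2305
  Change     -0.2487     0.3731
  Equil      0.01619     0.6036
  solve Keq expr → x = 0.1244; check Q = 838.5

Q₀ = 0.1745; Q < K (proceeds forward)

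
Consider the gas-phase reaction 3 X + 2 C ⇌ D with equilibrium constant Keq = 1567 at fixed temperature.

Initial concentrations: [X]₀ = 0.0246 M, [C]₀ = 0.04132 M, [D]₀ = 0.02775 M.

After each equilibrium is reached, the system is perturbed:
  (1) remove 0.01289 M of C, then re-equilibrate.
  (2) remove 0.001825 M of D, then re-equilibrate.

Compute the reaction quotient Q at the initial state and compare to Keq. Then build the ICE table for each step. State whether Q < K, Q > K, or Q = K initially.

Q₀ = 1.0918e+06; Q > K (proceeds reverse)

Q₀ = 1.0918e+06 vs Keq = 1567 ⇒ Q>K, reverse
Step 1:
                  X         C         D
  Initial    0.0246   0.04132   0.02775
  Change    0.06219   0.04146  -0.02073
  Equil     0.08679   0.08278   0.00702
  solve Keq expr → x = -0.02073; check Q = 1567
Then remove 0.01289 M of C.
Step 2:
                  X         C         D
  Initial   0.08679   0.06989   0.00702
  Change   0.003246  0.002164 -0.001082
  Equil     0.09004   0.07205  0.005938
  solve Keq expr → x = -0.001082; check Q = 1567
Then remove 0.001825 M of D.
Step 3:
                  X         C         D
  Initial   0.09004   0.07205  0.004113
  Change   -0.00293 -0.001953 9.7651e-04
  Equil     0.08711    0.0701  0.005089
  solve Keq expr → x = 9.7651e-04; check Q = 1567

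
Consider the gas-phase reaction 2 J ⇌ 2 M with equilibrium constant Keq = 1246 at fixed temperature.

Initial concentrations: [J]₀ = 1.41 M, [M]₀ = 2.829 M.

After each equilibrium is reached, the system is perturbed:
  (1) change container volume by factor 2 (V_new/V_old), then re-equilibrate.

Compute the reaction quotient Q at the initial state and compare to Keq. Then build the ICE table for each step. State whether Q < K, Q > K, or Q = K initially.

Q₀ = 4.026; Q < K (proceeds forward)

Q₀ = 4.026 vs Keq = 1246 ⇒ Q<K, forward
Step 1:
                    J           M
  Initial        1.41       2.829
  Change       -1.293       1.293
  Equil        0.1168       4.122
  solve Keq expr → x = 0.6466; check Q = 1246
Then change container volume by factor 2 (V_new/V_old).
Step 2:
                    J           M
  Initial     0.05839       2.061
  Change            0           0
  Equil       0.05839       2.061
  solve Keq expr → x = 0; check Q = 1246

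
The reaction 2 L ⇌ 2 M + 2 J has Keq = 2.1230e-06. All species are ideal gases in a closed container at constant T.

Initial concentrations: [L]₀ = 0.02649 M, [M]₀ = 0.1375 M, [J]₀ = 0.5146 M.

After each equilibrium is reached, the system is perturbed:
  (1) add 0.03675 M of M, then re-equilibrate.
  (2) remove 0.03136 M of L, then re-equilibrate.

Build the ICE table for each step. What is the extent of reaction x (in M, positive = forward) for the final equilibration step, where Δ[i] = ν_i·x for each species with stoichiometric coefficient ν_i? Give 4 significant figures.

x = -6.6534e-05 M

Q₀ = 7.135 vs Keq = 2.1230e-06 ⇒ Q>K, reverse
Step 1:
                    L           M           J
  init        0.02649      0.1375      0.5146
  Δ            0.1369     -0.1369     -0.1369
  eq           0.1634  6.3014e-04      0.3777
  solve Keq expr → x = -0.06843; check Q = 2.1230e-06
Then add 0.03675 M of M.
Step 2:
                    L           M           J
  init         0.1634     0.03738      0.3777
  Δ           0.03653    -0.03653    -0.03653
  eq           0.1999  8.5358e-04      0.3412
  solve Keq expr → x = -0.01826; check Q = 2.1230e-06
Then remove 0.03136 M of L.
Step 3:
                    L           M           J
  init         0.1685  8.5358e-04      0.3412
  Δ        1.3307e-04 -1.3307e-04 -1.3307e-04
  eq           0.1687  7.2051e-04      0.3411
  solve Keq expr → x = -6.6534e-05; check Q = 2.1230e-06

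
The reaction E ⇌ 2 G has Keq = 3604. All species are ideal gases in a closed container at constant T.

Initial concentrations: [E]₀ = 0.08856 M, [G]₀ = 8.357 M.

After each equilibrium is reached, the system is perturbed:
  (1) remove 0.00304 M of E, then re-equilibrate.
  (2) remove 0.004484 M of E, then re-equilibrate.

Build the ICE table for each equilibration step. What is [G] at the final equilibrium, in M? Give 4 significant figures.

Q₀ = 788.6 vs Keq = 3604 ⇒ Q<K, forward
Step 1:
                  E         G
  I         0.08856     8.357
  C        -0.06854    0.1371
  E         0.02002     8.494
  solve Keq expr → x = 0.06854; check Q = 3604
Then remove 0.00304 M of E.
Step 2:
                  E         G
  I         0.01698     8.494
  C        0.003012 -0.006023
  E         0.01999     8.488
  solve Keq expr → x = -0.003012; check Q = 3604
Then remove 0.004484 M of E.
Step 3:
                  E         G
  I         0.01551     8.488
  C        0.004442 -0.008884
  E         0.01995     8.479
  solve Keq expr → x = -0.004442; check Q = 3604

[G]_eq = 8.479 M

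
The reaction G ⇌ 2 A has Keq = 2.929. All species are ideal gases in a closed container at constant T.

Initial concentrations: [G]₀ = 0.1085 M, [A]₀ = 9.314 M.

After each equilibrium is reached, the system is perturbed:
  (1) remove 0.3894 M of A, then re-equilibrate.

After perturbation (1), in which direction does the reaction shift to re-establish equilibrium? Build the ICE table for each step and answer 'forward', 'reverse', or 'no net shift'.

Q₀ = 799.5 vs Keq = 2.929 ⇒ Q>K, reverse
Step 1:
                   G          A
  I           0.1085      9.314
  C             3.12     -6.239
  E            3.228      3.075
  solve Keq expr → x = -3.12; check Q = 2.929
Then remove 0.3894 M of A.
Step 2:
                   G          A
  I            3.228      2.685
  C          -0.1569     0.3138
  E            3.071      2.999
  solve Keq expr → x = 0.1569; check Q = 2.929

Direction: forward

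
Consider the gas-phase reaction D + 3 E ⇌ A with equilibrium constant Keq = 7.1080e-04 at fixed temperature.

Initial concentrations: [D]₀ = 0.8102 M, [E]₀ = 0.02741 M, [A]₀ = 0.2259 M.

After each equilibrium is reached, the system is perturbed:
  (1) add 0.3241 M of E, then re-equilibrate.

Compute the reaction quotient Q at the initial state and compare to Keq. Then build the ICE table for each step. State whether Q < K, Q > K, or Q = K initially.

Q₀ = 1.3539e+04 vs Keq = 7.1080e-04 ⇒ Q>K, reverse
Step 1:
                   D          E          A
  Initial     0.8102    0.02741     0.2259
  Change      0.2256     0.6769    -0.2256
  Equil        1.036     0.7043 2.5727e-04
  solve Keq expr → x = -0.2256; check Q = 7.1080e-04
Then add 0.3241 M of E.
Step 2:
                   D          E          A
  Initial      1.036      1.028 2.5727e-04
  Change  -5.3944e-04  -0.001618 5.3944e-04
  Equil        1.035      1.027 7.9671e-04
  solve Keq expr → x = 5.3944e-04; check Q = 7.1080e-04

Q₀ = 1.3539e+04; Q > K (proceeds reverse)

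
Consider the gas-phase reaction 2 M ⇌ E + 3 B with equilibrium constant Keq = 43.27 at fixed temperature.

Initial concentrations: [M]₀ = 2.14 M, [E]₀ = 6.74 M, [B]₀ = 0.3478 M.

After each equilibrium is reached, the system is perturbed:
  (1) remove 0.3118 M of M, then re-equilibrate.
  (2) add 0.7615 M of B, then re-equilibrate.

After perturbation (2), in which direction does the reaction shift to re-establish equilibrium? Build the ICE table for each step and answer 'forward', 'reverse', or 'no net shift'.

Q₀ = 0.06192 vs Keq = 43.27 ⇒ Q<K, forward
Step 1:
                  M         E         B
  Initial      2.14      6.74    0.3478
  Change     -1.049    0.5245     1.573
  Equil       1.091     7.264     1.921
  solve Keq expr → x = 0.5245; check Q = 43.27
Then remove 0.3118 M of M.
Step 2:
                  M         E         B
  Initial    0.7793     7.264     1.921
  Change     0.1371  -0.06853   -0.2056
  Equil      0.9164     7.196     1.716
  solve Keq expr → x = -0.06853; check Q = 43.27
Then add 0.7615 M of B.
Step 3:
                  M         E         B
  Initial    0.9164     7.196     2.477
  Change     0.2779   -0.1389   -0.4168
  Equil       1.194     7.057      2.06
  solve Keq expr → x = -0.1389; check Q = 43.27

Direction: reverse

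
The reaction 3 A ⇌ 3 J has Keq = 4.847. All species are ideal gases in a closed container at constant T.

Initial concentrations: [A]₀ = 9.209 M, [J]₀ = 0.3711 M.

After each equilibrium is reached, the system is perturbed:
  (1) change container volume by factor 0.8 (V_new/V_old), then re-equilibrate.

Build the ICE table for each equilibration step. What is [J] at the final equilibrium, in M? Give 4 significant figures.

Q₀ = 6.5439e-05 vs Keq = 4.847 ⇒ Q<K, forward
Step 1:
                  A         J
  init        9.209    0.3711
  Δ          -5.651     5.651
  eq          3.558     6.022
  solve Keq expr → x = 1.884; check Q = 4.847
Then change container volume by factor 0.8 (V_new/V_old).
Step 2:
                  A         J
  init        4.448     7.527
  Δ               0         0
  eq          4.448     7.527
  solve Keq expr → x = 0; check Q = 4.847

[J]_eq = 7.527 M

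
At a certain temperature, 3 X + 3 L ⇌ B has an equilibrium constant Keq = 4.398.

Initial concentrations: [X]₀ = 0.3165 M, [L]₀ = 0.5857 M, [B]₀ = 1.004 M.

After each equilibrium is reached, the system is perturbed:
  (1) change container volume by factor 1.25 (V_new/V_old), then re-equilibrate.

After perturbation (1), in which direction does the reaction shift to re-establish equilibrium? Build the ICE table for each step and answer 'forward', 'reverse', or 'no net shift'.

Direction: reverse

Q₀ = 157.6 vs Keq = 4.398 ⇒ Q>K, reverse
Step 1:
                   X          L          B
  I           0.3165     0.5857      1.004
  C           0.3275     0.3275    -0.1092
  E            0.644     0.9132     0.8948
  solve Keq expr → x = -0.1092; check Q = 4.398
Then change container volume by factor 1.25 (V_new/V_old).
Step 2:
                   X          L          B
  I           0.5152     0.7306     0.7159
  C            0.117      0.117   -0.03901
  E           0.6322     0.8476     0.6769
  solve Keq expr → x = -0.03901; check Q = 4.398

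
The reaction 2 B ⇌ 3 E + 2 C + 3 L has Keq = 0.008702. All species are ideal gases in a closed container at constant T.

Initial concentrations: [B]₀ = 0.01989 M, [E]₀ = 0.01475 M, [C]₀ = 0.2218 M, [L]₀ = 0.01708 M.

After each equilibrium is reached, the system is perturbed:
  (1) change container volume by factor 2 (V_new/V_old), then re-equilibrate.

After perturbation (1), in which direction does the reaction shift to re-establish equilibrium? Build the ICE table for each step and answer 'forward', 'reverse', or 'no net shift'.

Q₀ = 1.9884e-09 vs Keq = 0.008702 ⇒ Q<K, forward
Step 1:
                   B          E          C          L
  I          0.01989    0.01475     0.2218    0.01708
  C         -0.01965    0.02947    0.01965    0.02947
  E       2.4176e-04    0.04422     0.2414    0.04655
  solve Keq expr → x = 0.009824; check Q = 0.008702
Then change container volume by factor 2 (V_new/V_old).
Step 2:
                   B          E          C          L
  I       1.2088e-04    0.02211     0.1207    0.02328
  C       -1.0544e-04 1.5816e-04 1.0544e-04 1.5816e-04
  E       1.5442e-05    0.02227     0.1208    0.02343
  solve Keq expr → x = 5.2720e-05; check Q = 0.008702

Direction: forward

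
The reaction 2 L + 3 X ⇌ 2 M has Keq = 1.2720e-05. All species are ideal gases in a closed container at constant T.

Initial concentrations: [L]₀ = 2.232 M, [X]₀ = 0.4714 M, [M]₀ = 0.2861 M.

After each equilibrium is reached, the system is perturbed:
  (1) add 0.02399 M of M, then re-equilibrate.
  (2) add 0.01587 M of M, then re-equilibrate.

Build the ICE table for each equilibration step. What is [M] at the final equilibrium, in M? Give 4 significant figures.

[M]_eq = 0.00839 M

Q₀ = 0.1568 vs Keq = 1.2720e-05 ⇒ Q>K, reverse
Step 1:
                   L          X          M
  Initial      2.232     0.4714     0.2861
  Change      0.2786     0.4179    -0.2786
  Equil        2.511     0.8893   0.007509
  solve Keq expr → x = -0.1393; check Q = 1.2720e-05
Then add 0.02399 M of M.
Step 2:
                   L          X          M
  Initial      2.511     0.8893     0.0315
  Change     0.02347     0.0352   -0.02347
  Equil        2.534     0.9245   0.008034
  solve Keq expr → x = -0.01173; check Q = 1.2720e-05
Then add 0.01587 M of M.
Step 3:
                   L          X          M
  Initial      2.534     0.9245     0.0239
  Change     0.01551    0.02327   -0.01551
  Equil         2.55     0.9478    0.00839
  solve Keq expr → x = -0.007757; check Q = 1.2720e-05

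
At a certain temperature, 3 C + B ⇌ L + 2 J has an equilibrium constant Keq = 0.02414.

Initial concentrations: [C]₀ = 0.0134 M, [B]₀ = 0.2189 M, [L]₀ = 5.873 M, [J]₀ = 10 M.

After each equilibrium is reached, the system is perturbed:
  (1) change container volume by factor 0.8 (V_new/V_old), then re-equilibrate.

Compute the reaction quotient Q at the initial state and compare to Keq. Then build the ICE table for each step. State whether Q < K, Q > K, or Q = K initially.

Q₀ = 1.1151e+09 vs Keq = 0.02414 ⇒ Q>K, reverse
Step 1:
                   C          B          L          J
  Initial     0.0134     0.2189      5.873         10
  Change       8.759       2.92      -2.92     -5.839
  Equil        8.772      3.138      2.953      4.161
  solve Keq expr → x = -2.92; check Q = 0.02414
Then change container volume by factor 0.8 (V_new/V_old).
Step 2:
                   C          B          L          J
  Initial      10.96      3.923      3.692      5.201
  Change     -0.3169    -0.1056     0.1056     0.2113
  Equil        10.65      3.817      3.798      5.413
  solve Keq expr → x = 0.1056; check Q = 0.02414

Q₀ = 1.1151e+09; Q > K (proceeds reverse)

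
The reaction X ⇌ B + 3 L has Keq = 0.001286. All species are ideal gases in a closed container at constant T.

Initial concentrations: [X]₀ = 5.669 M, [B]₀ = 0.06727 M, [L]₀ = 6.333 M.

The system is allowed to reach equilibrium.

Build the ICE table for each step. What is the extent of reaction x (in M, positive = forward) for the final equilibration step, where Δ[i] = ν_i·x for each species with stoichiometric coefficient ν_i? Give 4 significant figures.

x = -0.06724 M

Q₀ = 3.014 vs Keq = 0.001286 ⇒ Q>K, reverse
Step 1:
                   X          B          L
  init         5.669    0.06727      6.333
  Δ          0.06724   -0.06724    -0.2017
  eq           5.736 3.2005e-05      6.131
  solve Keq expr → x = -0.06724; check Q = 0.001286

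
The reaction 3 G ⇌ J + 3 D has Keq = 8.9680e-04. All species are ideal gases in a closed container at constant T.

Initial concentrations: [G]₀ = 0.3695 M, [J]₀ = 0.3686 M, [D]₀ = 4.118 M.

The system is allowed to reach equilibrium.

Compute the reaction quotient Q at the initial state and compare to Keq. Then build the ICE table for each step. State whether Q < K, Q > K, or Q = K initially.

Q₀ = 510.2 vs Keq = 8.9680e-04 ⇒ Q>K, reverse
Step 1:
                  G         J         D
  I          0.3695    0.3686     4.118
  C           1.105   -0.3685    -1.105
  E           1.475 1.0526e-04     3.013
  solve Keq expr → x = -0.3685; check Q = 8.9680e-04

Q₀ = 510.2; Q > K (proceeds reverse)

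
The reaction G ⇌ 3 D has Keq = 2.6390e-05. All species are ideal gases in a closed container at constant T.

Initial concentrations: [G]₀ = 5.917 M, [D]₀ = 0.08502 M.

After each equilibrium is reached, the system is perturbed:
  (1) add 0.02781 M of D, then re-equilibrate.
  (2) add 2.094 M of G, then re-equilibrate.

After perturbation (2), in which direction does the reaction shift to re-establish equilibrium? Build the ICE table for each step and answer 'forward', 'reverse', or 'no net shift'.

Q₀ = 1.0386e-04 vs Keq = 2.6390e-05 ⇒ Q>K, reverse
Step 1:
                   G          D
  init         5.917    0.08502
  Δ          0.01038   -0.03114
  eq           5.927    0.05388
  solve Keq expr → x = -0.01038; check Q = 2.6390e-05
Then add 0.02781 M of D.
Step 2:
                   G          D
  init         5.927    0.08169
  Δ         0.009261   -0.02778
  eq           5.937    0.05391
  solve Keq expr → x = -0.009261; check Q = 2.6390e-05
Then add 2.094 M of G.
Step 3:
                   G          D
  init         8.031    0.05391
  Δ        -0.001902   0.005707
  eq           8.029    0.05962
  solve Keq expr → x = 0.001902; check Q = 2.6390e-05

Direction: forward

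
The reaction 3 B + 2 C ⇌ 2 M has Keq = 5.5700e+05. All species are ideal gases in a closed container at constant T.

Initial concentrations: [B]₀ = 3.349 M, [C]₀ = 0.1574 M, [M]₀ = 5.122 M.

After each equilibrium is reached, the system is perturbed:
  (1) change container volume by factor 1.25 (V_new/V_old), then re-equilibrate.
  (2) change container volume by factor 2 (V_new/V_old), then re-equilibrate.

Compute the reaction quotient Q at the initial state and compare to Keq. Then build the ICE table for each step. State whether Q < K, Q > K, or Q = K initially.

Q₀ = 28.19; Q < K (proceeds forward)

Q₀ = 28.19 vs Keq = 5.5700e+05 ⇒ Q<K, forward
Step 1:
                   B          C          M
  Initial      3.349     0.1574      5.122
  Change     -0.2342    -0.1561     0.1561
  Equil        3.115   0.001286      5.278
  solve Keq expr → x = 0.07806; check Q = 5.5700e+05
Then change container volume by factor 1.25 (V_new/V_old).
Step 2:
                   B          C          M
  Initial      2.492   0.001029      4.222
  Change  6.1271e-04 4.0847e-04 -4.0847e-04
  Equil        2.492   0.001438      4.222
  solve Keq expr → x = -2.0424e-04; check Q = 5.5700e+05
Then change container volume by factor 2 (V_new/V_old).
Step 3:
                   B          C          M
  Initial      1.246 7.1882e-04      2.111
  Change    0.001962   0.001308  -0.001308
  Equil        1.248   0.002027       2.11
  solve Keq expr → x = -6.5413e-04; check Q = 5.5700e+05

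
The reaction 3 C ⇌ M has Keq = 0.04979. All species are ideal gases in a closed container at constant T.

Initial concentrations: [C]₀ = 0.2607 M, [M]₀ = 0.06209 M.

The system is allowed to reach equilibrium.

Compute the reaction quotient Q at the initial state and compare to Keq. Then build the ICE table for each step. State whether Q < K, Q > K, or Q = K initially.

Q₀ = 3.504; Q > K (proceeds reverse)

Q₀ = 3.504 vs Keq = 0.04979 ⇒ Q>K, reverse
Step 1:
                  C         M
  I          0.2607   0.06209
  C           0.174    -0.058
  E          0.4347   0.00409
  solve Keq expr → x = -0.058; check Q = 0.04979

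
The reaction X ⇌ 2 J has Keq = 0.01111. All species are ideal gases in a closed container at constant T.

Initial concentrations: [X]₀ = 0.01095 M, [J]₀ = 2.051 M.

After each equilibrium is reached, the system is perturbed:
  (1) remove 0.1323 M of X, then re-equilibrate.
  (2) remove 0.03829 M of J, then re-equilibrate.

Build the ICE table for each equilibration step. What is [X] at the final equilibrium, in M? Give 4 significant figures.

[X]_eq = 0.8368 M

Q₀ = 384.2 vs Keq = 0.01111 ⇒ Q>K, reverse
Step 1:
                   X          J
  Initial    0.01095      2.051
  Change      0.9732     -1.946
  Equil       0.9842     0.1046
  solve Keq expr → x = -0.9732; check Q = 0.01111
Then remove 0.1323 M of X.
Step 2:
                   X          J
  Initial     0.8519     0.1046
  Change     0.00354   -0.00708
  Equil       0.8554    0.09749
  solve Keq expr → x = -0.00354; check Q = 0.01111
Then remove 0.03829 M of J.
Step 3:
                   X          J
  Initial     0.8554     0.0592
  Change    -0.01861    0.03722
  Equil       0.8368    0.09642
  solve Keq expr → x = 0.01861; check Q = 0.01111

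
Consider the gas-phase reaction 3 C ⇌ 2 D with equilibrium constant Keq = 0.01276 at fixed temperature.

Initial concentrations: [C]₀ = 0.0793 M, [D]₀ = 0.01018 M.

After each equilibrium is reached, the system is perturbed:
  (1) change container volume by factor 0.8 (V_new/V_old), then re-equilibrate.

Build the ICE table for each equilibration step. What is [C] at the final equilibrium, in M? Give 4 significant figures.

[C]_eq = 0.1119 M

Q₀ = 0.2078 vs Keq = 0.01276 ⇒ Q>K, reverse
Step 1:
                    C           D
  Initial      0.0793     0.01018
  Change       0.0107    -0.00713
  Equil          0.09     0.00305
  solve Keq expr → x = -0.003565; check Q = 0.01276
Then change container volume by factor 0.8 (V_new/V_old).
Step 2:
                    C           D
  Initial      0.1125    0.003812
  Change  -6.2199e-04  4.1466e-04
  Equil        0.1119    0.004227
  solve Keq expr → x = 2.0733e-04; check Q = 0.01276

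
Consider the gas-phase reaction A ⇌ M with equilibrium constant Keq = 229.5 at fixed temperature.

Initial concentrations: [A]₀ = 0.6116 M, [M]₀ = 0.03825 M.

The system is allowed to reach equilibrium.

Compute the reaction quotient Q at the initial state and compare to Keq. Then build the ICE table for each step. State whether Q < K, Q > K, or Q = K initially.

Q₀ = 0.06254 vs Keq = 229.5 ⇒ Q<K, forward
Step 1:
                  A         M
  I          0.6116   0.03825
  C         -0.6088    0.6088
  E        0.002819     0.647
  solve Keq expr → x = 0.6088; check Q = 229.5

Q₀ = 0.06254; Q < K (proceeds forward)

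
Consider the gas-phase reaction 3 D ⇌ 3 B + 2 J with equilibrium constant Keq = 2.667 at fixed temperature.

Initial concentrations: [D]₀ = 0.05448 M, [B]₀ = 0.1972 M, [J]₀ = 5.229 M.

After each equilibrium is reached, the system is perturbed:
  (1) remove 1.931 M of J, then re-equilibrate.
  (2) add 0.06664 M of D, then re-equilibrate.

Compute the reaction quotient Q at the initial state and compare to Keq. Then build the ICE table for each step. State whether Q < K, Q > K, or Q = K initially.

Q₀ = 1297 vs Keq = 2.667 ⇒ Q>K, reverse
Step 1:
                    D           B           J
  I           0.05448      0.1972       5.229
  C            0.1173     -0.1173    -0.07821
  E            0.1718     0.07988       5.151
  solve Keq expr → x = -0.03911; check Q = 2.667
Then remove 1.931 M of J.
Step 2:
                    D           B           J
  I            0.1718     0.07988        3.22
  C          -0.01781     0.01781     0.01188
  E             0.154     0.09769       3.232
  solve Keq expr → x = 0.005938; check Q = 2.667
Then add 0.06664 M of D.
Step 3:
                    D           B           J
  I            0.2206     0.09769       3.232
  C           -0.0256      0.0256     0.01707
  E             0.195      0.1233       3.249
  solve Keq expr → x = 0.008534; check Q = 2.667

Q₀ = 1297; Q > K (proceeds reverse)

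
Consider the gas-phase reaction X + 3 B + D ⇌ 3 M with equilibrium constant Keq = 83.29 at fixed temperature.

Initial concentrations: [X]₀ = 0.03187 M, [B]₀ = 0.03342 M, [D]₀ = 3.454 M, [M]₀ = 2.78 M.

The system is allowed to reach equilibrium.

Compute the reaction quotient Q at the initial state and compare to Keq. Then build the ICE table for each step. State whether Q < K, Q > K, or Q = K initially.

Q₀ = 5.2289e+06; Q > K (proceeds reverse)

Q₀ = 5.2289e+06 vs Keq = 83.29 ⇒ Q>K, reverse
Step 1:
                   X          B          D          M
  Initial    0.03187    0.03342      3.454       2.78
  Change      0.1771     0.5312     0.1771    -0.5312
  Equil       0.2089     0.5646      3.631      2.249
  solve Keq expr → x = -0.1771; check Q = 83.29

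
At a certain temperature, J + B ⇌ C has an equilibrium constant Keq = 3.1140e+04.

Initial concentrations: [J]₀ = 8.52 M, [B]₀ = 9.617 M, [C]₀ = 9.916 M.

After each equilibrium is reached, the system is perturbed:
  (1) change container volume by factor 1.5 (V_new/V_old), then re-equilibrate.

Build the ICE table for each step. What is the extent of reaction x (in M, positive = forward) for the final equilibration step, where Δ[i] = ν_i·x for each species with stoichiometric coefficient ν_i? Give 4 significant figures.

x = -1.7966e-04 M

Q₀ = 0.121 vs Keq = 3.1140e+04 ⇒ Q<K, forward
Step 1:
                  J         B         C
  Initial      8.52     9.617     9.916
  Change     -8.519    -8.519     8.519
  Equil   5.3941e-04     1.098     18.44
  solve Keq expr → x = 8.519; check Q = 3.1140e+04
Then change container volume by factor 1.5 (V_new/V_old).
Step 2:
                  J         B         C
  Initial 3.5960e-04    0.7317     12.29
  Change  1.7966e-04 1.7966e-04 -1.7966e-04
  Equil   5.3927e-04    0.7319     12.29
  solve Keq expr → x = -1.7966e-04; check Q = 3.1140e+04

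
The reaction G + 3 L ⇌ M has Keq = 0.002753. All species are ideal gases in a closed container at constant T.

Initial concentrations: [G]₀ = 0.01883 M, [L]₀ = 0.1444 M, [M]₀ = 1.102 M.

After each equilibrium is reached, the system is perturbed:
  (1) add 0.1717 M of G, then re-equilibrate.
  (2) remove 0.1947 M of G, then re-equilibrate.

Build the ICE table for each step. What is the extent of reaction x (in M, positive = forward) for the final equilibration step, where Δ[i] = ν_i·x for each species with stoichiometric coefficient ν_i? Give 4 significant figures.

x = -0.01248 M

Q₀ = 1.9437e+04 vs Keq = 0.002753 ⇒ Q>K, reverse
Step 1:
                    G           L           M
  I           0.01883      0.1444       1.102
  C             1.011       3.033      -1.011
  E              1.03       3.178     0.09096
  solve Keq expr → x = -1.011; check Q = 0.002753
Then add 0.1717 M of G.
Step 2:
                    G           L           M
  I             1.202       3.178     0.09096
  C          -0.01096    -0.03289     0.01096
  E             1.191       3.145      0.1019
  solve Keq expr → x = 0.01096; check Q = 0.002753
Then remove 0.1947 M of G.
Step 3:
                    G           L           M
  I            0.9959       3.145      0.1019
  C           0.01248     0.03744    -0.01248
  E             1.008       3.182     0.08945
  solve Keq expr → x = -0.01248; check Q = 0.002753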